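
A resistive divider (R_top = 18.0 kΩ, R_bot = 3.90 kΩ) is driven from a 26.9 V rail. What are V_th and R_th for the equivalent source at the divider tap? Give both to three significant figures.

V_th is the open-circuit tap voltage: 26.9 × 3.90/(18.0 + 3.90) = 4.79 V.
With the supply zeroed, R_top and R_bot appear in parallel from the tap: R_th = R_top‖R_bot = (18.0 × 3.90)/21.90 = 3.21 kΩ.

V_th = 4.79 V, R_th = 3.21 kΩ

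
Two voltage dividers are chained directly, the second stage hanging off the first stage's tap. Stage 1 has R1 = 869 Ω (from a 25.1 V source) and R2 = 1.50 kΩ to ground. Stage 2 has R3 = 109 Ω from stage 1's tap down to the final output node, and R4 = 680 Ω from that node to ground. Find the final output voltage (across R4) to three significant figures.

Stage 2 presents R3+R4 = 789.0 Ω as a load on stage 1's tap.
Stage 1's lower leg becomes R2‖(R3+R4) = 517.0 Ω, so V_mid = 25.1 × 517.0/1386 = 9.363 V.
Stage 2 is itself unloaded: V_out = V_mid × R4/(R3+R4) = 9.363 × 680/789.0 = 8.07 V.

V_out ≈ 8.07 V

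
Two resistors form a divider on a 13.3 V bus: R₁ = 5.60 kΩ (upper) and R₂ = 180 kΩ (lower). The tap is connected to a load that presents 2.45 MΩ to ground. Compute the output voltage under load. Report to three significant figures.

V_out ≈ 12.9 V

The load sits in parallel with R₂: R₂‖R_L = (180 × 2450) / (180 + 2450) = 167.7 kΩ.
V_out = 13.3 × 167.7 / (5.60 + 167.7) = 13.3 × 167.7/173.3 = 12.9 V.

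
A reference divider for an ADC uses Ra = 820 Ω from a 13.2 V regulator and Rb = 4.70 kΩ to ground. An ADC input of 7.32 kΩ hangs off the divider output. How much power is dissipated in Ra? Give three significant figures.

P ≈ 10.5 mW

Total resistance from the source is Ra + (Rb‖R_L) = 3682 Ω, so I = 13.2/3682 Ω = 3.585 mA.
P = I²·Ra = (3.585 mA)² × 820 Ω = 10.5 mW.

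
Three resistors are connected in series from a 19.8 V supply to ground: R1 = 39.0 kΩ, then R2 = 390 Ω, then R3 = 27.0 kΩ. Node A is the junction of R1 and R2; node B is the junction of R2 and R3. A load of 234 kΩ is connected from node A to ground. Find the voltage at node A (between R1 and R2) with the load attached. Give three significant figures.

V ≈ 7.64 V

Below node A the series string R2+R3 = 27390 Ω sits in parallel with the 234000 Ω load: 24520 Ω.
V_A = 19.8 × 24520/(39000 + 24520) = 7.64 V.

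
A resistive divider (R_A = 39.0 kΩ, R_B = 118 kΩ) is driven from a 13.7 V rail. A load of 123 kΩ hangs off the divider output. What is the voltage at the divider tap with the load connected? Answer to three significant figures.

V_out ≈ 8.32 V

The load sits in parallel with R_B: R_B‖R_L = (118 × 123) / (118 + 123) = 60.22 kΩ.
V_out = 13.7 × 60.22 / (39.0 + 60.22) = 13.7 × 60.22/99.22 = 8.32 V.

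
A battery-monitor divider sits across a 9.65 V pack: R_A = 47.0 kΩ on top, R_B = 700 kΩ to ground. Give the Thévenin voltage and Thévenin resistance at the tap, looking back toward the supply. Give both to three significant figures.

V_th = 9.04 V, R_th = 44.0 kΩ

V_th is the open-circuit tap voltage: 9.65 × 700/(47.0 + 700) = 9.04 V.
With the supply zeroed, R_A and R_B appear in parallel from the tap: R_th = R_A‖R_B = (47.0 × 700)/747.0 = 44.0 kΩ.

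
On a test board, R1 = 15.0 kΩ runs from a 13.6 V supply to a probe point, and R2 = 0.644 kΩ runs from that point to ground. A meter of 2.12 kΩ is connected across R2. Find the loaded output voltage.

The load sits in parallel with R2: R2‖R_L = (644 × 2120) / (644 + 2120) = 494.0 Ω.
V_out = 13.6 × 494.0 / (15000 + 494.0) = 13.6 × 494.0/15490 = 0.434 V.

V_out ≈ 0.434 V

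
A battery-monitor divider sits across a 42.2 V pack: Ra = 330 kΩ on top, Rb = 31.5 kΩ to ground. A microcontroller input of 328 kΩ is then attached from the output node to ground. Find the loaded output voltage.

The load sits in parallel with Rb: Rb‖R_L = (31.5 × 328) / (31.5 + 328) = 28.74 kΩ.
V_out = 42.2 × 28.74 / (330 + 28.74) = 42.2 × 28.74/358.7 = 3.38 V.

V_out ≈ 3.38 V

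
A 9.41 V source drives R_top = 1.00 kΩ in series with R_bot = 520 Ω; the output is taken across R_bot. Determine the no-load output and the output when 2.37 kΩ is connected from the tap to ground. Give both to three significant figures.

Unloaded: 3.22 V; loaded: 2.81 V

Open-circuit: V = 9.41 × 520/(1000 + 520) = 3.22 V.
With the load, R_bot becomes R_bot‖R_L = 426.4 Ω, so V = 9.41 × 426.4/1426 = 2.81 V.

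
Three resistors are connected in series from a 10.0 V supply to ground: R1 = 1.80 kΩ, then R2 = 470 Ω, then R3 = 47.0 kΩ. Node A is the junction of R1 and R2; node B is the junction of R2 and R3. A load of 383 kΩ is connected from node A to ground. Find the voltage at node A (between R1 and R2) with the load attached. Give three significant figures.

V ≈ 9.59 V

Below node A the series string R2+R3 = 47470 Ω sits in parallel with the 383000 Ω load: 42240 Ω.
V_A = 10.0 × 42240/(1800 + 42240) = 9.59 V.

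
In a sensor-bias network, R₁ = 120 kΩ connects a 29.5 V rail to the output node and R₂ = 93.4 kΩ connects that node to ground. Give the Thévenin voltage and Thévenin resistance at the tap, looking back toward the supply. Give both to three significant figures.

V_th = 12.9 V, R_th = 52.5 kΩ

V_th is the open-circuit tap voltage: 29.5 × 93.4/(120 + 93.4) = 12.9 V.
With the supply zeroed, R₁ and R₂ appear in parallel from the tap: R_th = R₁‖R₂ = (120 × 93.4)/213.4 = 52.5 kΩ.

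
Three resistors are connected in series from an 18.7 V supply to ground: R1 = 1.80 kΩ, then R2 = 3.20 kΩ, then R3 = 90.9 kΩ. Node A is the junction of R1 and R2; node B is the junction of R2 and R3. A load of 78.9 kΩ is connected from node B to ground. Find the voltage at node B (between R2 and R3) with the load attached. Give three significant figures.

At node B, R3 is in parallel with the load: R3‖R_L = 42.24 kΩ.
Below node A the resistance is R2 + (R3‖R_L) = 45.44 kΩ, so V_A = 18.7 × 45.44/47.24 = 17.99 V.
Then V_B = V_A × (R3‖R_L)/(R2 + R3‖R_L) = 17.99 × 42.24/45.44 = 16.7 V.

V ≈ 16.7 V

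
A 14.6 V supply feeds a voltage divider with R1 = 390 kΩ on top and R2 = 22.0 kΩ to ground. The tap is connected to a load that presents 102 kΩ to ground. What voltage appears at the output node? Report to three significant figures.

V_out ≈ 0.647 V

The load sits in parallel with R2: R2‖R_L = (22.0 × 102) / (22.0 + 102) = 18.10 kΩ.
V_out = 14.6 × 18.10 / (390 + 18.10) = 14.6 × 18.10/408.1 = 0.647 V.
(Unloaded it would have been 0.780 V.)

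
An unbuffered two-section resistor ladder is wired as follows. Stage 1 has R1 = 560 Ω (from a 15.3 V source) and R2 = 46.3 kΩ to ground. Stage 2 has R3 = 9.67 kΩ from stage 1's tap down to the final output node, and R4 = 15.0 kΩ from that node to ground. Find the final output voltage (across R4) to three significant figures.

V_out ≈ 8.99 V

Stage 2 presents R3+R4 = 24670 Ω as a load on stage 1's tap.
Stage 1's lower leg becomes R2‖(R3+R4) = 16090 Ω, so V_mid = 15.3 × 16090/16650 = 14.79 V.
Stage 2 is itself unloaded: V_out = V_mid × R4/(R3+R4) = 14.79 × 15000/24670 = 8.99 V.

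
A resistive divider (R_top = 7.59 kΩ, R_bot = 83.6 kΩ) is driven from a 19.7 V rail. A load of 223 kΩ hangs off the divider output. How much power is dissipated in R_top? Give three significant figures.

Total resistance from the source is R_top + (R_bot‖R_L) = 68.39 kΩ, so I = 19.7/68.39 kΩ = 0.2880 mA.
P = I²·R_top = (0.2880 mA)² × 7.59 kΩ = 0.630 mW.

P ≈ 0.630 mW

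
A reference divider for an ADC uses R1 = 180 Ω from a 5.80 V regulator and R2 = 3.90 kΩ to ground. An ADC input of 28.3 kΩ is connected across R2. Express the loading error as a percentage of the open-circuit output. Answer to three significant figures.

The divider's output (Thévenin) resistance is R1‖R2 = 172.1 Ω.
Fractional drop under load = R_th/(R_th + R_L) = 172.1 / (172.1 + 28300) = 0.006043.
So the output falls by 0.604 %.

0.604 %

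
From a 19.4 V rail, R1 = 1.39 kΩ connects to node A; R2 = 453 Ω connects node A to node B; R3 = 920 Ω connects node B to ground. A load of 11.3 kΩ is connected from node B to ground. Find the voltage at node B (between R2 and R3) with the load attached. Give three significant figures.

At node B, R3 is in parallel with the load: R3‖R_L = 850.7 Ω.
Below node A the resistance is R2 + (R3‖R_L) = 1304 Ω, so V_A = 19.4 × 1304/2694 = 9.389 V.
Then V_B = V_A × (R3‖R_L)/(R2 + R3‖R_L) = 9.389 × 850.7/1304 = 6.13 V.

V ≈ 6.13 V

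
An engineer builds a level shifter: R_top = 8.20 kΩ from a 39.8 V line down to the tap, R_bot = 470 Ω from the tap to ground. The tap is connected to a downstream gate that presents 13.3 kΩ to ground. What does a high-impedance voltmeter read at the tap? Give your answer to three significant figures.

The load sits in parallel with R_bot: R_bot‖R_L = (470 × 13300) / (470 + 13300) = 454.0 Ω.
V_out = 39.8 × 454.0 / (8200 + 454.0) = 39.8 × 454.0/8654 = 2.09 V.

V_out ≈ 2.09 V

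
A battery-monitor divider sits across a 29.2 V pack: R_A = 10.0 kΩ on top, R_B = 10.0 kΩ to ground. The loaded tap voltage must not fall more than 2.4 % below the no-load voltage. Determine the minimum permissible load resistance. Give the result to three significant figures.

R_L(min) ≈ 203 kΩ

Output resistance R_th = R_A‖R_B = (10.0 × 10.0)/20.00 = 5.000 kΩ.
The fractional drop is R_th/(R_th + R_L); requiring this ≤ 0.0240 gives R_L ≥ R_th(1/0.0240 − 1) = 5.000 × 40.67 = 203 kΩ.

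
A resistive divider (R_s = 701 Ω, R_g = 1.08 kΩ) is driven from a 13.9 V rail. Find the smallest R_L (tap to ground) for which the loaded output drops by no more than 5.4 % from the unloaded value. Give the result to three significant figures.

R_L(min) ≈ 7.45 kΩ

Output resistance R_th = R_s‖R_g = (701 × 1080)/1781 = 425.1 Ω.
The fractional drop is R_th/(R_th + R_L); requiring this ≤ 0.0540 gives R_L ≥ R_th(1/0.0540 − 1) = 425.1 × 17.52 = 7.45 kΩ.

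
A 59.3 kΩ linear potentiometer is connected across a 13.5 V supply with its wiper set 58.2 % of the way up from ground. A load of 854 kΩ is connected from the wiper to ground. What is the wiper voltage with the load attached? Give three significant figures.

The wiper splits the pot into (1−α)R = 24.79 kΩ above and αR = 34.51 kΩ below.
Lower section ‖ load = 33.17 kΩ.
V_wiper = 13.5 × 33.17/(24.79 + 33.17) = 7.73 V.

V ≈ 7.73 V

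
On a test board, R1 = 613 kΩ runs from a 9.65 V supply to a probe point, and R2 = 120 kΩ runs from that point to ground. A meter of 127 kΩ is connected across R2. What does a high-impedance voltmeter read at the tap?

The load sits in parallel with R2: R2‖R_L = (120 × 127) / (120 + 127) = 61.70 kΩ.
V_out = 9.65 × 61.70 / (613 + 61.70) = 9.65 × 61.70/674.7 = 0.882 V.

V_out ≈ 0.882 V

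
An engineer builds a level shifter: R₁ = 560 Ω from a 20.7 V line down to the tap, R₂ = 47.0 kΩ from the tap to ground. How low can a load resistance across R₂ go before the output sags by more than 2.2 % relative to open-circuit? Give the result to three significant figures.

Output resistance R_th = R₁‖R₂ = (560 × 47000)/47560 = 553.4 Ω.
The fractional drop is R_th/(R_th + R_L); requiring this ≤ 0.0220 gives R_L ≥ R_th(1/0.0220 − 1) = 553.4 × 44.45 = 24.6 kΩ.

R_L(min) ≈ 24.6 kΩ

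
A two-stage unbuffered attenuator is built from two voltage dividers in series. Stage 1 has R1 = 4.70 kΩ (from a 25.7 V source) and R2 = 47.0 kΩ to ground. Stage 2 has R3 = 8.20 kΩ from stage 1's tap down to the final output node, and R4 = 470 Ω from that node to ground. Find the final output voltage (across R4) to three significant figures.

V_out ≈ 0.848 V

Stage 2 presents R3+R4 = 8670 Ω as a load on stage 1's tap.
Stage 1's lower leg becomes R2‖(R3+R4) = 7320 Ω, so V_mid = 25.7 × 7320/12020 = 15.65 V.
Stage 2 is itself unloaded: V_out = V_mid × R4/(R3+R4) = 15.65 × 470/8670 = 0.848 V.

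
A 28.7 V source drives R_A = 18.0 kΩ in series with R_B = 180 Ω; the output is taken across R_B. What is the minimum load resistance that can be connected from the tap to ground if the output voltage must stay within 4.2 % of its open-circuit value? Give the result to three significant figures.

Output resistance R_th = R_A‖R_B = (18000 × 180)/18180 = 178.2 Ω.
The fractional drop is R_th/(R_th + R_L); requiring this ≤ 0.0420 gives R_L ≥ R_th(1/0.0420 − 1) = 178.2 × 22.81 = 4.07 kΩ.

R_L(min) ≈ 4.07 kΩ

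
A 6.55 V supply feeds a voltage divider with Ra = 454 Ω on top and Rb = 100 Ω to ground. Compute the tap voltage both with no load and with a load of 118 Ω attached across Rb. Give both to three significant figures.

Unloaded: 1.18 V; loaded: 0.698 V

Open-circuit: V = 6.55 × 100/(454 + 100) = 1.18 V.
With the load, Rb becomes Rb‖R_L = 54.13 Ω, so V = 6.55 × 54.13/508.1 = 0.698 V.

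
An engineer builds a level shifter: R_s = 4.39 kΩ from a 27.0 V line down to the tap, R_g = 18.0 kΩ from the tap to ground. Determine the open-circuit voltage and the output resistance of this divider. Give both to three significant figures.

V_th = 21.7 V, R_th = 3.53 kΩ

V_th is the open-circuit tap voltage: 27.0 × 18.0/(4.39 + 18.0) = 21.7 V.
With the supply zeroed, R_s and R_g appear in parallel from the tap: R_th = R_s‖R_g = (4.39 × 18.0)/22.39 = 3.53 kΩ.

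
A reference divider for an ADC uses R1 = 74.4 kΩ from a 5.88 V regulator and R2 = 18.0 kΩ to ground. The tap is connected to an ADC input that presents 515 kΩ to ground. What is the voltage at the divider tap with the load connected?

The load sits in parallel with R2: R2‖R_L = (18.0 × 515) / (18.0 + 515) = 17.39 kΩ.
V_out = 5.88 × 17.39 / (74.4 + 17.39) = 5.88 × 17.39/91.79 = 1.11 V.

V_out ≈ 1.11 V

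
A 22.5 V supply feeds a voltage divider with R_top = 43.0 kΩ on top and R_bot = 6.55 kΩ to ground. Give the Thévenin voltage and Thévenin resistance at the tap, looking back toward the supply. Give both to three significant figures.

V_th = 2.97 V, R_th = 5.68 kΩ

V_th is the open-circuit tap voltage: 22.5 × 6.55/(43.0 + 6.55) = 2.97 V.
With the supply zeroed, R_top and R_bot appear in parallel from the tap: R_th = R_top‖R_bot = (43.0 × 6.55)/49.55 = 5.68 kΩ.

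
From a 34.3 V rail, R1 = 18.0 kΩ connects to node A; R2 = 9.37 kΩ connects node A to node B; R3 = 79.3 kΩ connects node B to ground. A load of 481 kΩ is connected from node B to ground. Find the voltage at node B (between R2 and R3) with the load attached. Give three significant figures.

V ≈ 24.5 V

At node B, R3 is in parallel with the load: R3‖R_L = 68.08 kΩ.
Below node A the resistance is R2 + (R3‖R_L) = 77.45 kΩ, so V_A = 34.3 × 77.45/95.45 = 27.83 V.
Then V_B = V_A × (R3‖R_L)/(R2 + R3‖R_L) = 27.83 × 68.08/77.45 = 24.5 V.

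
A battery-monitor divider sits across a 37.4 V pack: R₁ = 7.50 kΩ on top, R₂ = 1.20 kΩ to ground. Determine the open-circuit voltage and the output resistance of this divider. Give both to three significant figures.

V_th is the open-circuit tap voltage: 37.4 × 1.20/(7.50 + 1.20) = 5.16 V.
With the supply zeroed, R₁ and R₂ appear in parallel from the tap: R_th = R₁‖R₂ = (7.50 × 1.20)/8.700 = 1.03 kΩ.

V_th = 5.16 V, R_th = 1.03 kΩ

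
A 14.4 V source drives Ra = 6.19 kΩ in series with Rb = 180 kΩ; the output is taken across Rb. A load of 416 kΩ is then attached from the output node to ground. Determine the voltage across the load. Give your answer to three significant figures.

V_out ≈ 13.7 V

The load sits in parallel with Rb: Rb‖R_L = (180 × 416) / (180 + 416) = 125.6 kΩ.
V_out = 14.4 × 125.6 / (6.19 + 125.6) = 14.4 × 125.6/131.8 = 13.7 V.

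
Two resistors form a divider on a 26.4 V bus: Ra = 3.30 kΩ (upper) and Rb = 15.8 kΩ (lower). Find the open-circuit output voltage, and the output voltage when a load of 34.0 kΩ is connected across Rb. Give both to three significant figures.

Open-circuit: V = 26.4 × 15.8/(3.30 + 15.8) = 21.8 V.
With the load, Rb becomes Rb‖R_L = 10.79 kΩ, so V = 26.4 × 10.79/14.09 = 20.2 V.

Unloaded: 21.8 V; loaded: 20.2 V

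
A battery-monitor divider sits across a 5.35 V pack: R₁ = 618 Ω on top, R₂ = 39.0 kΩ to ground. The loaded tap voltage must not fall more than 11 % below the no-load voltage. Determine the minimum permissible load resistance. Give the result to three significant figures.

Output resistance R_th = R₁‖R₂ = (618 × 39000)/39620 = 608.4 Ω.
The fractional drop is R_th/(R_th + R_L); requiring this ≤ 0.110 gives R_L ≥ R_th(1/0.110 − 1) = 608.4 × 8.091 = 4.92 kΩ.

R_L(min) ≈ 4.92 kΩ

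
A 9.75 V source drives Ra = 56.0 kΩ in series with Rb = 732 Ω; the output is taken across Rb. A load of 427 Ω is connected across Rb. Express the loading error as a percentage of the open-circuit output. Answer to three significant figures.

62.9 %

Unloaded V = 9.75 × 732/56730 = 0.1258 V.
Loaded: Rb‖R_L = 269.7 Ω, giving V = 9.75 × 269.7/56270 = 0.04673 V.
Drop = (0.1258 − 0.04673) / 0.1258 = 62.9 %.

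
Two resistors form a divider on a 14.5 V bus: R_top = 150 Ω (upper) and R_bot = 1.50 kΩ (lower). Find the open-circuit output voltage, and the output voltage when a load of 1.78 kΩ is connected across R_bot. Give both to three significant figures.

Unloaded: 13.2 V; loaded: 12.2 V

Open-circuit: V = 14.5 × 1500/(150 + 1500) = 13.2 V.
With the load, R_bot becomes R_bot‖R_L = 814.0 Ω, so V = 14.5 × 814.0/964.0 = 12.2 V.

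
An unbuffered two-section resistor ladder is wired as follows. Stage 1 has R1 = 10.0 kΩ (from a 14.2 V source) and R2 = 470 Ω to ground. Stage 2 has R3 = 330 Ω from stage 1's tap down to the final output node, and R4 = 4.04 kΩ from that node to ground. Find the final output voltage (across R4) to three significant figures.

Stage 2 presents R3+R4 = 4370 Ω as a load on stage 1's tap.
Stage 1's lower leg becomes R2‖(R3+R4) = 424.4 Ω, so V_mid = 14.2 × 424.4/10420 = 0.5781 V.
Stage 2 is itself unloaded: V_out = V_mid × R4/(R3+R4) = 0.5781 × 4040/4370 = 0.534 V.

V_out ≈ 0.534 V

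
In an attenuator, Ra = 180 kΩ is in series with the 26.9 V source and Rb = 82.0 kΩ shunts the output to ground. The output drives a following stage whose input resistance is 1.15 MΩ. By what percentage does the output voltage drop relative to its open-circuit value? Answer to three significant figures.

4.67 %

The divider's output (Thévenin) resistance is Ra‖Rb = 56.34 kΩ.
Fractional drop under load = R_th/(R_th + R_L) = 56.34 / (56.34 + 1150) = 0.04670.
So the output falls by 4.67 %.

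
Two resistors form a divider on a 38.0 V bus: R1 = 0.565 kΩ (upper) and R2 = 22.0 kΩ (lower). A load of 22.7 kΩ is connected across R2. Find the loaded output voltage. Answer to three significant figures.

V_out ≈ 36.2 V

The load sits in parallel with R2: R2‖R_L = (22000 × 22700) / (22000 + 22700) = 11170 Ω.
V_out = 38.0 × 11170 / (565 + 11170) = 38.0 × 11170/11740 = 36.2 V.
(Unloaded it would have been 37.0 V.)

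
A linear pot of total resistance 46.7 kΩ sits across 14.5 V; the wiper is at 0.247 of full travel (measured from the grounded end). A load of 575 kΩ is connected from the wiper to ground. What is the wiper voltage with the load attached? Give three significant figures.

The wiper splits the pot into (1−α)R = 35.17 kΩ above and αR = 11.53 kΩ below.
Lower section ‖ load = 11.31 kΩ.
V_wiper = 14.5 × 11.31/(35.17 + 11.31) = 3.53 V.

V ≈ 3.53 V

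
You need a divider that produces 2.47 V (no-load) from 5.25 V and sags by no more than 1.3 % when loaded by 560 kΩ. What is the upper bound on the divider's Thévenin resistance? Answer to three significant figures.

Loading drop = R_th/(R_th + R_L) ≤ 0.0130, so R_th ≤ R_L · ε/(1−ε) = 560 kΩ × 0.0130/0.9870 = 7.38 kΩ.

R_th ≤ 7.38 kΩ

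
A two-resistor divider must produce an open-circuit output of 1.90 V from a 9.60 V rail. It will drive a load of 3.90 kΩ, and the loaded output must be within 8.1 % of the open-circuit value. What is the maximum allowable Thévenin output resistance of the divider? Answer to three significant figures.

R_th ≤ 344 Ω

Loading drop = R_th/(R_th + R_L) ≤ 0.0810, so R_th ≤ R_L · ε/(1−ε) = 3.90 kΩ × 0.0810/0.9190 = 344 Ω.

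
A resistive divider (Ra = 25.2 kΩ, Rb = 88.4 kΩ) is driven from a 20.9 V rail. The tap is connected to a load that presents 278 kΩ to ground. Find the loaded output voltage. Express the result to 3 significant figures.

The load sits in parallel with Rb: Rb‖R_L = (88.4 × 278) / (88.4 + 278) = 67.07 kΩ.
V_out = 20.9 × 67.07 / (25.2 + 67.07) = 20.9 × 67.07/92.27 = 15.2 V.

V_out ≈ 15.2 V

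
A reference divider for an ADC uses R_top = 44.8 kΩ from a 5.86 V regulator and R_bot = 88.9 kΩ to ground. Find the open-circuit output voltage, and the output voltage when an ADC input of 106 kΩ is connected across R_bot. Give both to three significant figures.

Unloaded: 3.90 V; loaded: 3.04 V

Open-circuit: V = 5.86 × 88.9/(44.8 + 88.9) = 3.90 V.
With the load, R_bot becomes R_bot‖R_L = 48.35 kΩ, so V = 5.86 × 48.35/93.15 = 3.04 V.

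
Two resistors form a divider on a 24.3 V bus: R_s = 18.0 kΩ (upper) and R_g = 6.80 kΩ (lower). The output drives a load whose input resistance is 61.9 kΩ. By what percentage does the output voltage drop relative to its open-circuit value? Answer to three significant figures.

7.38 %

The divider's output (Thévenin) resistance is R_s‖R_g = 4.935 kΩ.
Fractional drop under load = R_th/(R_th + R_L) = 4.935 / (4.935 + 61.9) = 0.07385.
So the output falls by 7.38 %.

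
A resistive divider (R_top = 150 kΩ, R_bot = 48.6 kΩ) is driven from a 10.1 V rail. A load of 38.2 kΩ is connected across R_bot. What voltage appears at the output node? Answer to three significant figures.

The load sits in parallel with R_bot: R_bot‖R_L = (48.6 × 38.2) / (48.6 + 38.2) = 21.39 kΩ.
V_out = 10.1 × 21.39 / (150 + 21.39) = 10.1 × 21.39/171.4 = 1.26 V.

V_out ≈ 1.26 V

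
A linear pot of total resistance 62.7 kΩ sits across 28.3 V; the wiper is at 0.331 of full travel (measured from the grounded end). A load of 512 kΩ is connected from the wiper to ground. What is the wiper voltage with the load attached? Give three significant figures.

V ≈ 9.12 V

The wiper splits the pot into (1−α)R = 41.95 kΩ above and αR = 20.75 kΩ below.
Lower section ‖ load = 19.95 kΩ.
V_wiper = 28.3 × 19.95/(41.95 + 19.95) = 9.12 V.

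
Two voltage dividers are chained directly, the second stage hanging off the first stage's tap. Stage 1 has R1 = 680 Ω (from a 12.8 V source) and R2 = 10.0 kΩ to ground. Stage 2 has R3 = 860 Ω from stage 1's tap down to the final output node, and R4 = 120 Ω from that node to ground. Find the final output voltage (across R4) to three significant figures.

Stage 2 presents R3+R4 = 980.0 Ω as a load on stage 1's tap.
Stage 1's lower leg becomes R2‖(R3+R4) = 892.5 Ω, so V_mid = 12.8 × 892.5/1573 = 7.265 V.
Stage 2 is itself unloaded: V_out = V_mid × R4/(R3+R4) = 7.265 × 120/980.0 = 0.890 V.

V_out ≈ 0.890 V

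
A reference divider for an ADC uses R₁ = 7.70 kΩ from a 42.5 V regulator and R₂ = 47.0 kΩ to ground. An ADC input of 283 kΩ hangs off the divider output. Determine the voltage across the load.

The load sits in parallel with R₂: R₂‖R_L = (47.0 × 283) / (47.0 + 283) = 40.31 kΩ.
V_out = 42.5 × 40.31 / (7.70 + 40.31) = 42.5 × 40.31/48.01 = 35.7 V.

V_out ≈ 35.7 V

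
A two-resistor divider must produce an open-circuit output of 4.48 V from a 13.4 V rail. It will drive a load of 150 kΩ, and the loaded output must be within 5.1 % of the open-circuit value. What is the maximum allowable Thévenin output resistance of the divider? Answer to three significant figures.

R_th ≤ 8.06 kΩ

Loading drop = R_th/(R_th + R_L) ≤ 0.0510, so R_th ≤ R_L · ε/(1−ε) = 150 kΩ × 0.0510/0.9490 = 8.06 kΩ.
(Any R1, R2 with R2/(R1+R2) = 0.334 and R1‖R2 ≤ 8.06 kΩ will meet the spec.)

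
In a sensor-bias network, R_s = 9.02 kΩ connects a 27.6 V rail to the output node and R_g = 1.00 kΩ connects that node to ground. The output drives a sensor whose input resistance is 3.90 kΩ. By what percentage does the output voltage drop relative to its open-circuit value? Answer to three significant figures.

18.8 %

Unloaded V = 27.6 × 1.00/10.02 = 2.754 V.
Loaded: R_g‖R_L = 0.7959 kΩ, giving V = 27.6 × 0.7959/9.816 = 2.238 V.
Drop = (2.754 − 2.238) / 2.754 = 18.8 %.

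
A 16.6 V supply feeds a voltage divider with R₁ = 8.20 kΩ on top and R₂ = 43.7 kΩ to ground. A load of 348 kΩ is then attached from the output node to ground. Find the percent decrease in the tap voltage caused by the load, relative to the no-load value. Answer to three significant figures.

1.95 %

The divider's output (Thévenin) resistance is R₁‖R₂ = 6.904 kΩ.
Fractional drop under load = R_th/(R_th + R_L) = 6.904 / (6.904 + 348) = 0.01945.
So the output falls by 1.95 %.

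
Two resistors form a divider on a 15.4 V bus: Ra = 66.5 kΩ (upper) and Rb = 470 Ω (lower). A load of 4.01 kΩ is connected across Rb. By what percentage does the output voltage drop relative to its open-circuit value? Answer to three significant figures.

Unloaded V = 15.4 × 470/66970 = 0.10808 V.
Loaded: Rb‖R_L = 420.7 Ω, giving V = 15.4 × 420.7/66920 = 0.096811 V.
Drop = (0.10808 − 0.096811) / 0.10808 = 10.4 %.

10.4 %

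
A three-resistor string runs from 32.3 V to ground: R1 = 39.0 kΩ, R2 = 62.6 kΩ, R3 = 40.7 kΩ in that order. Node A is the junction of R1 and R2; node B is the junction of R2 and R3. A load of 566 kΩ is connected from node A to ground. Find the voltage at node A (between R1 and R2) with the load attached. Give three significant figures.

Below node A the series string R2+R3 = 103.3 kΩ sits in parallel with the 566 kΩ load: 87.36 kΩ.
V_A = 32.3 × 87.36/(39.0 + 87.36) = 22.3 V.

V ≈ 22.3 V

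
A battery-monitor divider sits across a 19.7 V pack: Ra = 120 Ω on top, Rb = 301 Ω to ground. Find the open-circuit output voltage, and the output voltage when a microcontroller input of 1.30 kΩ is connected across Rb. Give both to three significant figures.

Unloaded: 14.1 V; loaded: 13.2 V

Open-circuit: V = 19.7 × 301/(120 + 301) = 14.1 V.
With the load, Rb becomes Rb‖R_L = 244.4 Ω, so V = 19.7 × 244.4/364.4 = 13.2 V.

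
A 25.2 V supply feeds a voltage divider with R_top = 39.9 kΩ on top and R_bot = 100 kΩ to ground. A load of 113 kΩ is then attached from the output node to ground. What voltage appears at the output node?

V_out ≈ 14.4 V

The load sits in parallel with R_bot: R_bot‖R_L = (100 × 113) / (100 + 113) = 53.05 kΩ.
V_out = 25.2 × 53.05 / (39.9 + 53.05) = 25.2 × 53.05/92.95 = 14.4 V.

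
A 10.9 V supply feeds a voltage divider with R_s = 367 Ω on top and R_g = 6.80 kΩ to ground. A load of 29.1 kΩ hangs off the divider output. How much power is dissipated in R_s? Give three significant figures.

P ≈ 1.26 mW

Total resistance from the source is R_s + (R_g‖R_L) = 5879 Ω, so I = 10.9/5879 Ω = 1.854 mA.
P = I²·R_s = (1.854 mA)² × 367 Ω = 1.26 mW.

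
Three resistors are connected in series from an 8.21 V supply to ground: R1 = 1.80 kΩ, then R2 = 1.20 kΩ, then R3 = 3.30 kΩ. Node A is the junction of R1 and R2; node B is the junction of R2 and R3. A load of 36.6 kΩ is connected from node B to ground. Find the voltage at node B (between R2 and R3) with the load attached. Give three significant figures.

V ≈ 4.12 V

At node B, R3 is in parallel with the load: R3‖R_L = 3.027 kΩ.
Below node A the resistance is R2 + (R3‖R_L) = 4.227 kΩ, so V_A = 8.21 × 4.227/6.027 = 5.758 V.
Then V_B = V_A × (R3‖R_L)/(R2 + R3‖R_L) = 5.758 × 3.027/4.227 = 4.12 V.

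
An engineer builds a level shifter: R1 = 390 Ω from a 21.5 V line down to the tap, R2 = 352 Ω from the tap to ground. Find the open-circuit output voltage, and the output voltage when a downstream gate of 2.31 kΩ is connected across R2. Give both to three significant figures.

Unloaded: 10.2 V; loaded: 9.44 V

Open-circuit: V = 21.5 × 352/(390 + 352) = 10.2 V.
With the load, R2 becomes R2‖R_L = 305.5 Ω, so V = 21.5 × 305.5/695.5 = 9.44 V.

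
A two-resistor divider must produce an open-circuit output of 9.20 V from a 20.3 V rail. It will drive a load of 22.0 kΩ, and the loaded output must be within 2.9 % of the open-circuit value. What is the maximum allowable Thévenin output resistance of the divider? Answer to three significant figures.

Loading drop = R_th/(R_th + R_L) ≤ 0.0290, so R_th ≤ R_L · ε/(1−ε) = 22.0 kΩ × 0.0290/0.9710 = 657 Ω.

R_th ≤ 657 Ω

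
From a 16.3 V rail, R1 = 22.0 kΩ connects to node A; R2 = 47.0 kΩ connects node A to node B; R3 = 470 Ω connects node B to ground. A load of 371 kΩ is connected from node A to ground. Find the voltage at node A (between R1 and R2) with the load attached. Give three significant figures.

Below node A the series string R2+R3 = 47470 Ω sits in parallel with the 371000 Ω load: 42090 Ω.
V_A = 16.3 × 42090/(22000 + 42090) = 10.7 V.

V ≈ 10.7 V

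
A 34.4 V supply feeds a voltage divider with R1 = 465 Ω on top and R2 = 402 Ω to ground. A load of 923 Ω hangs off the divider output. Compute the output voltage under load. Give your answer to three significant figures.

V_out ≈ 12.9 V

The load sits in parallel with R2: R2‖R_L = (402 × 923) / (402 + 923) = 280.0 Ω.
V_out = 34.4 × 280.0 / (465 + 280.0) = 34.4 × 280.0/745.0 = 12.9 V.
(Unloaded it would have been 16.0 V.)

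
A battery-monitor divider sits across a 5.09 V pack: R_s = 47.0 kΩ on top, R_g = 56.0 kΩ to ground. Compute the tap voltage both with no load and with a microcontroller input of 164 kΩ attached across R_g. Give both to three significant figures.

Unloaded: 2.77 V; loaded: 2.39 V

Open-circuit: V = 5.09 × 56.0/(47.0 + 56.0) = 2.77 V.
With the load, R_g becomes R_g‖R_L = 41.75 kΩ, so V = 5.09 × 41.75/88.75 = 2.39 V.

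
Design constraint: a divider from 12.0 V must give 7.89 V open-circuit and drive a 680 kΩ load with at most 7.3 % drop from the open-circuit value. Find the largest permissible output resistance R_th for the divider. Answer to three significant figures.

Loading drop = R_th/(R_th + R_L) ≤ 0.0730, so R_th ≤ R_L · ε/(1−ε) = 680 kΩ × 0.0730/0.9270 = 53.5 kΩ.
(Any R1, R2 with R2/(R1+R2) = 0.657 and R1‖R2 ≤ 53.5 kΩ will meet the spec.)

R_th ≤ 53.5 kΩ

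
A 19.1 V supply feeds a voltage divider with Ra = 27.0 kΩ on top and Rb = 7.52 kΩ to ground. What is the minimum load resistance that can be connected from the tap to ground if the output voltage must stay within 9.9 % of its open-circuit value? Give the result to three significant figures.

R_L(min) ≈ 53.5 kΩ

Output resistance R_th = Ra‖Rb = (27.0 × 7.52)/34.52 = 5.882 kΩ.
The fractional drop is R_th/(R_th + R_L); requiring this ≤ 0.0990 gives R_L ≥ R_th(1/0.0990 − 1) = 5.882 × 9.101 = 53.5 kΩ.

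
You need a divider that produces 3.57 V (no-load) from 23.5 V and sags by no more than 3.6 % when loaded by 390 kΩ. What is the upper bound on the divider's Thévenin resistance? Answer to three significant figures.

Loading drop = R_th/(R_th + R_L) ≤ 0.0360, so R_th ≤ R_L · ε/(1−ε) = 390 kΩ × 0.0360/0.9640 = 14.6 kΩ.

R_th ≤ 14.6 kΩ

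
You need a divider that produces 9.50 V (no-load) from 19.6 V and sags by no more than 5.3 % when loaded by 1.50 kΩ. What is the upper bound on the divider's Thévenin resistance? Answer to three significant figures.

R_th ≤ 83.9 Ω

Loading drop = R_th/(R_th + R_L) ≤ 0.0530, so R_th ≤ R_L · ε/(1−ε) = 1.50 kΩ × 0.0530/0.9470 = 83.9 Ω.
(Any R1, R2 with R2/(R1+R2) = 0.485 and R1‖R2 ≤ 83.9 Ω will meet the spec.)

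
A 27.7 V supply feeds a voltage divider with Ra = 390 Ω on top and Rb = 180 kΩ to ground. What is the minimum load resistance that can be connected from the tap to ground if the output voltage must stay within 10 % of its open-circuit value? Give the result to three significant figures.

Output resistance R_th = Ra‖Rb = (390 × 180000)/180400 = 389.2 Ω.
The fractional drop is R_th/(R_th + R_L); requiring this ≤ 0.100 gives R_L ≥ R_th(1/0.100 − 1) = 389.2 × 9.000 = 3.50 kΩ.

R_L(min) ≈ 3.50 kΩ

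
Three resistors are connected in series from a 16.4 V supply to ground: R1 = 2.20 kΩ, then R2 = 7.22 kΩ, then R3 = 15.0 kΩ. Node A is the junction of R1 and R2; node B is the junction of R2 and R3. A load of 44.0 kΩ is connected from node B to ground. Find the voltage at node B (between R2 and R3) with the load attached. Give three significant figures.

At node B, R3 is in parallel with the load: R3‖R_L = 11.19 kΩ.
Below node A the resistance is R2 + (R3‖R_L) = 18.41 kΩ, so V_A = 16.4 × 18.41/20.61 = 14.65 V.
Then V_B = V_A × (R3‖R_L)/(R2 + R3‖R_L) = 14.65 × 11.19/18.41 = 8.90 V.

V ≈ 8.90 V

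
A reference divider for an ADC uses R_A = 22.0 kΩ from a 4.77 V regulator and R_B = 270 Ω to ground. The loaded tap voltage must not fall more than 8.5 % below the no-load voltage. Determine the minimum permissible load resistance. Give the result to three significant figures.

Output resistance R_th = R_A‖R_B = (22000 × 270)/22270 = 266.7 Ω.
The fractional drop is R_th/(R_th + R_L); requiring this ≤ 0.0850 gives R_L ≥ R_th(1/0.0850 − 1) = 266.7 × 10.76 = 2.87 kΩ.

R_L(min) ≈ 2.87 kΩ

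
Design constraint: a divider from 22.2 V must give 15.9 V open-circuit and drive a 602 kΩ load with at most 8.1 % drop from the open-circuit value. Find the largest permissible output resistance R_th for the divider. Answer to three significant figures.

R_th ≤ 53.1 kΩ

Loading drop = R_th/(R_th + R_L) ≤ 0.0810, so R_th ≤ R_L · ε/(1−ε) = 602 kΩ × 0.0810/0.9190 = 53.1 kΩ.
(Any R1, R2 with R2/(R1+R2) = 0.716 and R1‖R2 ≤ 53.1 kΩ will meet the spec.)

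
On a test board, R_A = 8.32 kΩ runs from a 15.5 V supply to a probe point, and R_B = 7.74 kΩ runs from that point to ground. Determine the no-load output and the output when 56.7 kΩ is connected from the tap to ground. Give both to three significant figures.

Open-circuit: V = 15.5 × 7.74/(8.32 + 7.74) = 7.47 V.
With the load, R_B becomes R_B‖R_L = 6.810 kΩ, so V = 15.5 × 6.810/15.13 = 6.98 V.

Unloaded: 7.47 V; loaded: 6.98 V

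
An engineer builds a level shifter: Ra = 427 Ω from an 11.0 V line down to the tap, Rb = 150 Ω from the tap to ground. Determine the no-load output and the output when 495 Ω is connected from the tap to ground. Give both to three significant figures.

Unloaded: 2.86 V; loaded: 2.34 V

Open-circuit: V = 11.0 × 150/(427 + 150) = 2.86 V.
With the load, Rb becomes Rb‖R_L = 115.1 Ω, so V = 11.0 × 115.1/542.1 = 2.34 V.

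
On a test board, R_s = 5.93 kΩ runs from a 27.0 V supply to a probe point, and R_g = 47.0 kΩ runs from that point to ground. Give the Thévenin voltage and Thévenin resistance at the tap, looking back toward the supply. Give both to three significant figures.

V_th = 24.0 V, R_th = 5.27 kΩ

V_th is the open-circuit tap voltage: 27.0 × 47.0/(5.93 + 47.0) = 24.0 V.
With the supply zeroed, R_s and R_g appear in parallel from the tap: R_th = R_s‖R_g = (5.93 × 47.0)/52.93 = 5.27 kΩ.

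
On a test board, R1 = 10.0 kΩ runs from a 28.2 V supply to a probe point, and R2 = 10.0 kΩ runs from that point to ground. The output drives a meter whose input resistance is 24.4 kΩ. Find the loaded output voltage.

The load sits in parallel with R2: R2‖R_L = (10.0 × 24.4) / (10.0 + 24.4) = 7.093 kΩ.
V_out = 28.2 × 7.093 / (10.0 + 7.093) = 28.2 × 7.093/17.09 = 11.7 V.

V_out ≈ 11.7 V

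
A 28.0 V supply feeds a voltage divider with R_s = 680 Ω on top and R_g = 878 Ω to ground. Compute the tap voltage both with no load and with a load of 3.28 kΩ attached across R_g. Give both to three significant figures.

Unloaded: 15.8 V; loaded: 14.1 V

Open-circuit: V = 28.0 × 878/(680 + 878) = 15.8 V.
With the load, R_g becomes R_g‖R_L = 692.6 Ω, so V = 28.0 × 692.6/1373 = 14.1 V.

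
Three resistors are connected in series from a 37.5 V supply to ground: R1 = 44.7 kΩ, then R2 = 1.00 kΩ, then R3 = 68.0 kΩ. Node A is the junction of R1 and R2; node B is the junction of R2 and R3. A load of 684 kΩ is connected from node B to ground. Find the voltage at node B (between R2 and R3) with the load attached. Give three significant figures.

V ≈ 21.6 V

At node B, R3 is in parallel with the load: R3‖R_L = 61.85 kΩ.
Below node A the resistance is R2 + (R3‖R_L) = 62.85 kΩ, so V_A = 37.5 × 62.85/107.6 = 21.91 V.
Then V_B = V_A × (R3‖R_L)/(R2 + R3‖R_L) = 21.91 × 61.85/62.85 = 21.6 V.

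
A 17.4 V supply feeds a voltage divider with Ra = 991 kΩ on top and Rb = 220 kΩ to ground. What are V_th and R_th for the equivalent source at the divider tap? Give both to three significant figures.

V_th is the open-circuit tap voltage: 17.4 × 220/(991 + 220) = 3.16 V.
With the supply zeroed, Ra and Rb appear in parallel from the tap: R_th = Ra‖Rb = (991 × 220)/1211 = 180 kΩ.

V_th = 3.16 V, R_th = 180 kΩ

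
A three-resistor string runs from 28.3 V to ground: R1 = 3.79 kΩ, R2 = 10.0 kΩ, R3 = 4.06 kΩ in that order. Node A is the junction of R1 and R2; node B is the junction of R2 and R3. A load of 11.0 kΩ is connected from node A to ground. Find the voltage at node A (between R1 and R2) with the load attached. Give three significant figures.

V ≈ 17.5 V

Below node A the series string R2+R3 = 14.06 kΩ sits in parallel with the 11.0 kΩ load: 6.172 kΩ.
V_A = 28.3 × 6.172/(3.79 + 6.172) = 17.5 V.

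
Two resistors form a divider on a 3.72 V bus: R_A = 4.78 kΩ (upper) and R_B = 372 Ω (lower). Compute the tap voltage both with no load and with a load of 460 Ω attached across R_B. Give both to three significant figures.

Open-circuit: V = 3.72 × 372/(4780 + 372) = 0.269 V.
With the load, R_B becomes R_B‖R_L = 205.7 Ω, so V = 3.72 × 205.7/4986 = 0.153 V.

Unloaded: 0.269 V; loaded: 0.153 V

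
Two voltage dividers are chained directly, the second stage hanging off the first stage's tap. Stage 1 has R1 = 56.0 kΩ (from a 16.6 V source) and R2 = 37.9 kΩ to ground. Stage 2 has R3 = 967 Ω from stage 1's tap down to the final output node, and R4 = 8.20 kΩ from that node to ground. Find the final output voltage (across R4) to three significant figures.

V_out ≈ 1.73 V

Stage 2 presents R3+R4 = 9167 Ω as a load on stage 1's tap.
Stage 1's lower leg becomes R2‖(R3+R4) = 7382 Ω, so V_mid = 16.6 × 7382/63380 = 1.933 V.
Stage 2 is itself unloaded: V_out = V_mid × R4/(R3+R4) = 1.933 × 8200/9167 = 1.73 V.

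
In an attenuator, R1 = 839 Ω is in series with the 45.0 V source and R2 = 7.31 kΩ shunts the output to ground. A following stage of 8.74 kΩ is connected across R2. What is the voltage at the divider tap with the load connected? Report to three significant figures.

The load sits in parallel with R2: R2‖R_L = (7310 × 8740) / (7310 + 8740) = 3981 Ω.
V_out = 45.0 × 3981 / (839 + 3981) = 45.0 × 3981/4820 = 37.2 V.
(Unloaded it would have been 40.4 V.)

V_out ≈ 37.2 V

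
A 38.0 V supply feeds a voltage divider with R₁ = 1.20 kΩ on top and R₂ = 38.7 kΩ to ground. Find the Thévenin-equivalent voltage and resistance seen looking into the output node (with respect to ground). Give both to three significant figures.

V_th is the open-circuit tap voltage: 38.0 × 38.7/(1.20 + 38.7) = 36.9 V.
With the supply zeroed, R₁ and R₂ appear in parallel from the tap: R_th = R₁‖R₂ = (1.20 × 38.7)/39.90 = 1.16 kΩ.

V_th = 36.9 V, R_th = 1.16 kΩ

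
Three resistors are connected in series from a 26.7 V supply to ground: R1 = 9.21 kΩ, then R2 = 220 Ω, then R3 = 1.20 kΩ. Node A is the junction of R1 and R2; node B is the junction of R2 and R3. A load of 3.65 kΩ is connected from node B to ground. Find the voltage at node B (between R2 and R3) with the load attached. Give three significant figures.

At node B, R3 is in parallel with the load: R3‖R_L = 903.1 Ω.
Below node A the resistance is R2 + (R3‖R_L) = 1123 Ω, so V_A = 26.7 × 1123/10330 = 2.902 V.
Then V_B = V_A × (R3‖R_L)/(R2 + R3‖R_L) = 2.902 × 903.1/1123 = 2.33 V.

V ≈ 2.33 V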